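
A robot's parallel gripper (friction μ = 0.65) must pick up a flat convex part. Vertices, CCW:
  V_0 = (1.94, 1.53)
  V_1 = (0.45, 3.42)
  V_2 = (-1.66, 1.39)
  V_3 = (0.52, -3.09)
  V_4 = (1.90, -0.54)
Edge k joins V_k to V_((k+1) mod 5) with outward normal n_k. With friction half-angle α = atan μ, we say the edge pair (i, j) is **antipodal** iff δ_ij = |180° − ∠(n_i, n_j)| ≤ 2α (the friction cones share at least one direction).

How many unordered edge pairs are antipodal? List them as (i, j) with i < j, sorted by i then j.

count = 5; pairs: (0,2), (1,3), (1,4), (2,3), (2,4)

α = atan 0.65 = 33.02°;  2α = 66.05°
n_0 = (+0.7853, +0.6191)
n_1 = (-0.6933, +0.7206)
n_2 = (-0.8992, -0.4376)
n_3 = (+0.8795, -0.4759)
n_4 = (+0.9998, -0.0193)
  (0,1): δ = 84.36°  ·
  (0,2): δ = 12.30°  ✓
  (0,3): δ = 113.33°  ·
  (0,4): δ = 140.64°  ·
  (1,2): δ = 107.95°  ·
  (1,3): δ = 17.69°  ✓
  (1,4): δ = 45.00°  ✓
  (2,3): δ = 54.37°  ✓
  (2,4): δ = 27.05°  ✓
  (3,4): δ = 152.69°  ·
antipodal pairs: 5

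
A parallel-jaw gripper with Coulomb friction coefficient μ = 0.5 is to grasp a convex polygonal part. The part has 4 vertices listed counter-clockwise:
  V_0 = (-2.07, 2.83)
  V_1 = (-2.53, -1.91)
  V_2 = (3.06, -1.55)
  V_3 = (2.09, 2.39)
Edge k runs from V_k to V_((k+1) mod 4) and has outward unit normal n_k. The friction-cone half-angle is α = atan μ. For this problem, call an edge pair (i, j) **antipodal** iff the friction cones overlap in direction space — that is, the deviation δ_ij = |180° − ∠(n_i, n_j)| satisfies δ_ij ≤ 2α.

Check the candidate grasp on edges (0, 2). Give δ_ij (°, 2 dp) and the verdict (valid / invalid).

δ = 19.37°, valid

α = atan 0.5 = 26.57°;  2α = 53.13°
edge 0: e_0 = (-0.46, -4.74);  n_0 = (-0.9953, +0.0966)
edge 2: e_2 = (-0.97, +3.94);  n_2 = (+0.9710, +0.2391)
∠(n_0, n_2) = 160.63°
δ = |180° − 160.63°| = 19.37°
19.37° ≤ 2α = 53.13°  →  valid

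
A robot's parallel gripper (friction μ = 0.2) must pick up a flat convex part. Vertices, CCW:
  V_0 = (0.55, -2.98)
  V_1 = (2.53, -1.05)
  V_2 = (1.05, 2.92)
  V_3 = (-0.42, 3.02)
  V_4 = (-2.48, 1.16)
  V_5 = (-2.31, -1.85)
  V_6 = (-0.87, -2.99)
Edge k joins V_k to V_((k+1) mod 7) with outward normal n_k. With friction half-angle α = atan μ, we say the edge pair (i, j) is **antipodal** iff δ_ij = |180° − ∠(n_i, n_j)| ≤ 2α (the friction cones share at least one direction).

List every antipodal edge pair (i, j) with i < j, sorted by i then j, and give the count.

α = atan 0.2 = 11.31°;  2α = 22.62°
n_0 = (+0.6980, -0.7161)
n_1 = (+0.9370, +0.3493)
n_2 = (+0.0679, +0.9977)
n_3 = (-0.6702, +0.7422)
n_4 = (-0.9984, -0.0564)
n_5 = (-0.6207, -0.7840)
n_6 = (+0.0070, -1.0000)
  (0,1): δ = 113.82°  ·
  (0,2): δ = 48.16°  ·
  (0,3): δ = 2.19°  ✓
  (0,4): δ = 48.97°  ·
  (0,5): δ = 97.37°  ·
  (0,6): δ = 136.14°  ·
  (1,2): δ = 114.34°  ·
  (1,3): δ = 68.37°  ·
  (1,4): δ = 17.21°  ✓
  (1,5): δ = 31.19°  ·
  (1,6): δ = 69.96°  ·
  (2,3): δ = 134.03°  ·
  (2,4): δ = 82.88°  ·
  (2,5): δ = 34.48°  ·
  (2,6): δ = 4.30°  ✓
  (3,4): δ = 128.85°  ·
  (3,5): δ = 80.45°  ·
  (3,6): δ = 41.68°  ·
  (4,5): δ = 131.60°  ·
  (4,6): δ = 92.83°  ·
  (5,6): δ = 141.23°  ·
antipodal pairs: 3

count = 3; pairs: (0,3), (1,4), (2,6)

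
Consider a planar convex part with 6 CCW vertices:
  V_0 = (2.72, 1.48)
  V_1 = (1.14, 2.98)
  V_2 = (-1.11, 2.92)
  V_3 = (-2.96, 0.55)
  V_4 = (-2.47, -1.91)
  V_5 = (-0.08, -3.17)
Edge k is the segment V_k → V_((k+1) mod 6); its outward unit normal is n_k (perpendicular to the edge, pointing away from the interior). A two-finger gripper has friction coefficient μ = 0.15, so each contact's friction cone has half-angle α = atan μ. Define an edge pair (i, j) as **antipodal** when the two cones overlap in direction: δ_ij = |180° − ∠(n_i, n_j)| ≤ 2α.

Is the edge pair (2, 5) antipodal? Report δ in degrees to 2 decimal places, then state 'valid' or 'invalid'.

α = atan 0.15 = 8.53°;  2α = 17.06°
edge 2: e_2 = (-1.85, -2.37);  n_2 = (-0.7883, +0.6153)
edge 5: e_5 = (+2.80, +4.65);  n_5 = (+0.8567, -0.5158)
∠(n_2, n_5) = 173.08°
δ = |180° − 173.08°| = 6.92°
6.92° ≤ 2α = 17.06°  →  valid

δ = 6.92°, valid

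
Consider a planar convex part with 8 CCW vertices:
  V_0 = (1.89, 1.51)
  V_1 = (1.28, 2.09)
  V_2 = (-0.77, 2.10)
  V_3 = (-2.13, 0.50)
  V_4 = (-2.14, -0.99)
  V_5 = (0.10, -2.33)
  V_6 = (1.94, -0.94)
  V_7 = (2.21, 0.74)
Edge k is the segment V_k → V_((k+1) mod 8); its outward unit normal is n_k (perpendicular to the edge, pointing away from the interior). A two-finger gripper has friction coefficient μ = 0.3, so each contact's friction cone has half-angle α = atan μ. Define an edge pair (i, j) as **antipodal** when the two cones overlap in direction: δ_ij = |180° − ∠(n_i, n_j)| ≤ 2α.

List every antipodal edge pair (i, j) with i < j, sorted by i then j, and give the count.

count = 6; pairs: (0,4), (1,4), (2,5), (2,6), (3,6), (3,7)

α = atan 0.3 = 16.70°;  2α = 33.40°
n_0 = (+0.6891, +0.7247)
n_1 = (+0.0049, +1.0000)
n_2 = (-0.7619, +0.6476)
n_3 = (-1.0000, +0.0067)
n_4 = (-0.5134, -0.8582)
n_5 = (+0.6028, -0.7979)
n_6 = (+0.9873, -0.1587)
n_7 = (+0.9234, +0.3838)
  (0,1): δ = 136.72°  ·
  (0,2): δ = 86.81°  ·
  (0,3): δ = 46.83°  ·
  (0,4): δ = 12.67°  ✓
  (0,5): δ = 80.62°  ·
  (0,6): δ = 124.43°  ·
  (0,7): δ = 156.12°  ·
  (1,2): δ = 130.09°  ·
  (1,3): δ = 90.11°  ·
  (1,4): δ = 30.61°  ✓
  (1,5): δ = 37.35°  ·
  (1,6): δ = 81.15°  ·
  (1,7): δ = 112.85°  ·
  (2,3): δ = 140.02°  ·
  (2,4): δ = 80.52°  ·
  (2,5): δ = 12.57°  ✓
  (2,6): δ = 31.23°  ✓
  (2,7): δ = 62.93°  ·
  (3,4): δ = 120.50°  ·
  (3,5): δ = 52.55°  ·
  (3,6): δ = 8.75°  ✓
  (3,7): δ = 22.95°  ✓
  (4,5): δ = 112.04°  ·
  (4,6): δ = 68.24°  ·
  (4,7): δ = 36.54°  ·
  (5,6): δ = 136.20°  ·
  (5,7): δ = 104.50°  ·
  (6,7): δ = 148.30°  ·
antipodal pairs: 6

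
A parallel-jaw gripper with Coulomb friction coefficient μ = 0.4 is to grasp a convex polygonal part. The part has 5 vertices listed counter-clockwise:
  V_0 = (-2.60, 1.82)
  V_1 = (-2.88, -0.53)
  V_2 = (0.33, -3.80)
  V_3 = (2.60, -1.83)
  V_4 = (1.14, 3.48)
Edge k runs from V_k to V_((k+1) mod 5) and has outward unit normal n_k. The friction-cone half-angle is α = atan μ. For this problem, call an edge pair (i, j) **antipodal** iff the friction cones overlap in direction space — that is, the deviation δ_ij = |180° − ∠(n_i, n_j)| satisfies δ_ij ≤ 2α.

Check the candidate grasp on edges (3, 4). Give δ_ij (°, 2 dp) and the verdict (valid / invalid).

δ = 81.44°, invalid

α = atan 0.4 = 21.80°;  2α = 43.60°
edge 3: e_3 = (-1.46, +5.31);  n_3 = (+0.9642, +0.2651)
edge 4: e_4 = (-3.74, -1.66);  n_4 = (-0.4057, +0.9140)
∠(n_3, n_4) = 98.56°
δ = |180° − 98.56°| = 81.44°
81.44° > 2α = 43.60°  →  invalid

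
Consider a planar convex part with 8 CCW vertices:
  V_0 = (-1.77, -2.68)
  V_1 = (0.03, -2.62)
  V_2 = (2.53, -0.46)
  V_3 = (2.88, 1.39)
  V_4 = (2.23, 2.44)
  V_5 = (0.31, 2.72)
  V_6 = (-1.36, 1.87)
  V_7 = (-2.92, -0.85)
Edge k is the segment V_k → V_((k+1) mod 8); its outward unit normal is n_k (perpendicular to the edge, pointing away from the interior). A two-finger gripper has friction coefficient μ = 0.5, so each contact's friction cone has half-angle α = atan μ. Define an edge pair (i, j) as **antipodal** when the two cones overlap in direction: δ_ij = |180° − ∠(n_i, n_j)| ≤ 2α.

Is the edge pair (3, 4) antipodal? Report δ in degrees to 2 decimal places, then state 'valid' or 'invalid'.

α = atan 0.5 = 26.57°;  2α = 53.13°
edge 3: e_3 = (-0.65, +1.05);  n_3 = (+0.8503, +0.5264)
edge 4: e_4 = (-1.92, +0.28);  n_4 = (+0.1443, +0.9895)
∠(n_3, n_4) = 49.94°
δ = |180° − 49.94°| = 130.06°
130.06° > 2α = 53.13°  →  invalid

δ = 130.06°, invalid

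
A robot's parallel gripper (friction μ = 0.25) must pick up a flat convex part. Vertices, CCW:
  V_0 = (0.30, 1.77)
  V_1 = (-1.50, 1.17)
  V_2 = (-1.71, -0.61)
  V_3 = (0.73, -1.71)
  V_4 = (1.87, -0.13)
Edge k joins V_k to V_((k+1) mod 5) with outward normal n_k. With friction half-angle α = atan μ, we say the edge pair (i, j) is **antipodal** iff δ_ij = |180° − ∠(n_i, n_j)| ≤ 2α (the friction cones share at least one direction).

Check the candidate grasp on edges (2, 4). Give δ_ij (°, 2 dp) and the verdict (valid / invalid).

α = atan 0.25 = 14.04°;  2α = 28.07°
edge 2: e_2 = (+2.44, -1.10);  n_2 = (-0.4110, -0.9116)
edge 4: e_4 = (-1.57, +1.90);  n_4 = (+0.7709, +0.6370)
∠(n_2, n_4) = 153.83°
δ = |180° − 153.83°| = 26.17°
26.17° ≤ 2α = 28.07°  →  valid

δ = 26.17°, valid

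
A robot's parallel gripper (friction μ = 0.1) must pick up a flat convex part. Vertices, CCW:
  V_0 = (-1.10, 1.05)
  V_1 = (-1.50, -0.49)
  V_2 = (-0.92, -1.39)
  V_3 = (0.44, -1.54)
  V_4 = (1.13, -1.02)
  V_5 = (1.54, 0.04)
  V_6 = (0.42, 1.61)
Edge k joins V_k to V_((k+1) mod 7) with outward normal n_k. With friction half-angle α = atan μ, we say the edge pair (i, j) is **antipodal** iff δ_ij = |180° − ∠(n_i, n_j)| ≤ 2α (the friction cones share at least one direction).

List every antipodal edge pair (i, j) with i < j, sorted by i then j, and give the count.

count = 2; pairs: (0,4), (1,5)

α = atan 0.1 = 5.71°;  2α = 11.42°
n_0 = (-0.9679, +0.2514)
n_1 = (-0.8406, -0.5417)
n_2 = (-0.1096, -0.9940)
n_3 = (+0.6019, -0.7986)
n_4 = (+0.9327, -0.3607)
n_5 = (+0.8141, +0.5807)
n_6 = (-0.3457, +0.9383)
  (0,1): δ = 132.64°  ·
  (0,2): δ = 81.73°  ·
  (0,3): δ = 38.44°  ·
  (0,4): δ = 6.59°  ✓
  (0,5): δ = 50.06°  ·
  (0,6): δ = 124.79°  ·
  (1,2): δ = 129.09°  ·
  (1,3): δ = 85.80°  ·
  (1,4): δ = 53.95°  ·
  (1,5): δ = 2.70°  ✓
  (1,6): δ = 77.43°  ·
  (2,3): δ = 136.70°  ·
  (2,4): δ = 104.85°  ·
  (2,5): δ = 48.20°  ·
  (2,6): δ = 26.52°  ·
  (3,4): δ = 148.15°  ·
  (3,5): δ = 91.50°  ·
  (3,6): δ = 16.78°  ·
  (4,5): δ = 123.35°  ·
  (4,6): δ = 48.63°  ·
  (5,6): δ = 105.28°  ·
antipodal pairs: 2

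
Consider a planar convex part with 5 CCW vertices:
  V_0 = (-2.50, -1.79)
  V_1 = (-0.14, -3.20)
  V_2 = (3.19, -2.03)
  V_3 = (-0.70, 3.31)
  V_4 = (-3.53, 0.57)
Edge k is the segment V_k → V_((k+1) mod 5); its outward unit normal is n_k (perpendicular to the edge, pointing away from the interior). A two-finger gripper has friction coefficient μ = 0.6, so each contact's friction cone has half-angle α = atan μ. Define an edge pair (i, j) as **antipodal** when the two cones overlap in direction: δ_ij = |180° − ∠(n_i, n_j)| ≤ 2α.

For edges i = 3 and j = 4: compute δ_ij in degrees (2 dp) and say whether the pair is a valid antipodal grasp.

α = atan 0.6 = 30.96°;  2α = 61.93°
edge 3: e_3 = (-2.83, -2.74);  n_3 = (-0.6956, +0.7184)
edge 4: e_4 = (+1.03, -2.36);  n_4 = (-0.9165, -0.4000)
∠(n_3, n_4) = 69.50°
δ = |180° − 69.50°| = 110.50°
110.50° > 2α = 61.93°  →  invalid

δ = 110.50°, invalid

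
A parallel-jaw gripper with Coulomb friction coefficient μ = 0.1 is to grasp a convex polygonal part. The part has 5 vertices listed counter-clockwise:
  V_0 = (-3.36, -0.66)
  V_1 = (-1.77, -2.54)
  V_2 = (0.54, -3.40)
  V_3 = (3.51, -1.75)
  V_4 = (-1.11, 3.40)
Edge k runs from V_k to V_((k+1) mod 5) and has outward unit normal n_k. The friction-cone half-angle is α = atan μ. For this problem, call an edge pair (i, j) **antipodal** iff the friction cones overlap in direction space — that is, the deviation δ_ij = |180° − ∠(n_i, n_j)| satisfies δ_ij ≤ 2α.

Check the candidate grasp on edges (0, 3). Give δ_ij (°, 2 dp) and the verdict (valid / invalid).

α = atan 0.1 = 5.71°;  2α = 11.42°
edge 0: e_0 = (+1.59, -1.88);  n_0 = (-0.7635, -0.6458)
edge 3: e_3 = (-4.62, +5.15);  n_3 = (+0.7444, +0.6678)
∠(n_0, n_3) = 178.33°
δ = |180° − 178.33°| = 1.67°
1.67° ≤ 2α = 11.42°  →  valid

δ = 1.67°, valid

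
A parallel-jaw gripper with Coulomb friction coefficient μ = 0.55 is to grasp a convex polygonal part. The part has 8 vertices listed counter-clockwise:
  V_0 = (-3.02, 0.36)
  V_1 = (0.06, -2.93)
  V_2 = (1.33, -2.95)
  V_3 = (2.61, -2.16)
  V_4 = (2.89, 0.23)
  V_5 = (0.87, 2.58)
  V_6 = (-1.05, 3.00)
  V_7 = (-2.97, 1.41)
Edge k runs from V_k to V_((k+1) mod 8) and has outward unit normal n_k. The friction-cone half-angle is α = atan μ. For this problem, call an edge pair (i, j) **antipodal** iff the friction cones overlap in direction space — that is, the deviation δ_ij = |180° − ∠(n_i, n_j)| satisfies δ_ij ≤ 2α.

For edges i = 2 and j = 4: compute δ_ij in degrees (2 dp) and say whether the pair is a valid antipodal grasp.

α = atan 0.55 = 28.81°;  2α = 57.62°
edge 2: e_2 = (+1.28, +0.79);  n_2 = (+0.5252, -0.8510)
edge 4: e_4 = (-2.02, +2.35);  n_4 = (+0.7583, +0.6519)
∠(n_2, n_4) = 99.00°
δ = |180° − 99.00°| = 81.00°
81.00° > 2α = 57.62°  →  invalid

δ = 81.00°, invalid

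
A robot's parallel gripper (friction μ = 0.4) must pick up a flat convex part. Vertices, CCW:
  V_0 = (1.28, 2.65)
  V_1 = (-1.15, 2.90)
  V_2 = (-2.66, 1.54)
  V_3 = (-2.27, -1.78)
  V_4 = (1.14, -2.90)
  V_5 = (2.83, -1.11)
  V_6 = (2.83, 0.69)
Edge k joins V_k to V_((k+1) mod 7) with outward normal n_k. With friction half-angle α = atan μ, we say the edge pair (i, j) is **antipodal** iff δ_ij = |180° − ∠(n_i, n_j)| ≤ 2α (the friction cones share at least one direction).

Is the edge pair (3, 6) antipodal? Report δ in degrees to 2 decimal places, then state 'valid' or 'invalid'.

α = atan 0.4 = 21.80°;  2α = 43.60°
edge 3: e_3 = (+3.41, -1.12);  n_3 = (-0.3120, -0.9501)
edge 6: e_6 = (-1.55, +1.96);  n_6 = (+0.7844, +0.6203)
∠(n_3, n_6) = 146.52°
δ = |180° − 146.52°| = 33.48°
33.48° ≤ 2α = 43.60°  →  valid

δ = 33.48°, valid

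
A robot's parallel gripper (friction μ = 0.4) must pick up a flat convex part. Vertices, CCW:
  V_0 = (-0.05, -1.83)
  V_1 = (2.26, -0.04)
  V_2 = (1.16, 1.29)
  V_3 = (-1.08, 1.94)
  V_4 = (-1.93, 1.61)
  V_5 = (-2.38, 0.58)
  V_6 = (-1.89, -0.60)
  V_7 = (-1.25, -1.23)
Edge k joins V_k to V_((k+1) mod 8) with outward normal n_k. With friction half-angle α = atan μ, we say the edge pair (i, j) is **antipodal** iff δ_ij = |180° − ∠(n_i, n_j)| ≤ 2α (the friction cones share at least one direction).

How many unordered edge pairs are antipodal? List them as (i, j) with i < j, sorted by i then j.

count = 7; pairs: (0,3), (0,4), (1,5), (1,6), (1,7), (2,6), (2,7)

α = atan 0.4 = 21.80°;  2α = 43.60°
n_0 = (+0.6125, -0.7905)
n_1 = (+0.7706, +0.6373)
n_2 = (+0.2787, +0.9604)
n_3 = (-0.3619, +0.9322)
n_4 = (-0.9164, +0.4004)
n_5 = (-0.9235, -0.3835)
n_6 = (-0.7015, -0.7127)
n_7 = (-0.4472, -0.8944)
  (0,1): δ = 88.18°  ·
  (0,2): δ = 53.95°  ·
  (0,3): δ = 16.55°  ✓
  (0,4): δ = 28.63°  ✓
  (0,5): δ = 74.78°  ·
  (0,6): δ = 97.68°  ·
  (0,7): δ = 115.66°  ·
  (1,2): δ = 145.77°  ·
  (1,3): δ = 108.38°  ·
  (1,4): δ = 63.19°  ·
  (1,5): δ = 17.04°  ✓
  (1,6): δ = 5.86°  ✓
  (1,7): δ = 23.84°  ✓
  (2,3): δ = 142.60°  ·
  (2,4): δ = 97.42°  ·
  (2,5): δ = 51.27°  ·
  (2,6): δ = 28.37°  ✓
  (2,7): δ = 10.38°  ✓
  (3,4): δ = 134.82°  ·
  (3,5): δ = 88.67°  ·
  (3,6): δ = 65.77°  ·
  (3,7): δ = 47.78°  ·
  (4,5): δ = 133.85°  ·
  (4,6): δ = 110.95°  ·
  (4,7): δ = 92.96°  ·
  (5,6): δ = 157.10°  ·
  (5,7): δ = 139.12°  ·
  (6,7): δ = 162.02°  ·
antipodal pairs: 7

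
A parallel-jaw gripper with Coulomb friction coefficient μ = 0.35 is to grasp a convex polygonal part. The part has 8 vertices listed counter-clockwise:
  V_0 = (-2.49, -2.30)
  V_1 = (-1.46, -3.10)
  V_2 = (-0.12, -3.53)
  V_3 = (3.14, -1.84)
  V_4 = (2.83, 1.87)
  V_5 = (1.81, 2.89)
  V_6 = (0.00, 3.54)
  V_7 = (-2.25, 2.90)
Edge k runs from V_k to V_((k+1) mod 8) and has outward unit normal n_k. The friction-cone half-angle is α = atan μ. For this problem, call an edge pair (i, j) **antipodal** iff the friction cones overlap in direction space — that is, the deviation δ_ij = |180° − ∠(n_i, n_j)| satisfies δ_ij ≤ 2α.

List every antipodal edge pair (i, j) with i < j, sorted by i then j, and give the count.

α = atan 0.35 = 19.29°;  2α = 38.58°
n_0 = (-0.6134, -0.7898)
n_1 = (-0.3055, -0.9522)
n_2 = (+0.4602, -0.8878)
n_3 = (+0.9965, +0.0833)
n_4 = (+0.7071, +0.7071)
n_5 = (+0.3380, +0.9412)
n_6 = (-0.2736, +0.9618)
n_7 = (-0.9989, +0.0461)
  (0,1): δ = 159.95°  ·
  (0,2): δ = 114.76°  ·
  (0,3): δ = 47.39°  ·
  (0,4): δ = 7.16°  ✓
  (0,5): δ = 18.08°  ✓
  (0,6): δ = 53.71°  ·
  (0,7): δ = 125.19°  ·
  (1,2): δ = 134.81°  ·
  (1,3): δ = 67.43°  ·
  (1,4): δ = 27.21°  ✓
  (1,5): δ = 1.96°  ✓
  (1,6): δ = 33.67°  ✓
  (1,7): δ = 105.15°  ·
  (2,3): δ = 112.63°  ·
  (2,4): δ = 72.40°  ·
  (2,5): δ = 47.16°  ·
  (2,6): δ = 11.52°  ✓
  (2,7): δ = 59.96°  ·
  (3,4): δ = 139.78°  ·
  (3,5): δ = 114.53°  ·
  (3,6): δ = 78.90°  ·
  (3,7): δ = 7.42°  ✓
  (4,5): δ = 154.75°  ·
  (4,6): δ = 119.12°  ·
  (4,7): δ = 47.64°  ·
  (5,6): δ = 144.37°  ·
  (5,7): δ = 72.89°  ·
  (6,7): δ = 108.52°  ·
antipodal pairs: 7

count = 7; pairs: (0,4), (0,5), (1,4), (1,5), (1,6), (2,6), (3,7)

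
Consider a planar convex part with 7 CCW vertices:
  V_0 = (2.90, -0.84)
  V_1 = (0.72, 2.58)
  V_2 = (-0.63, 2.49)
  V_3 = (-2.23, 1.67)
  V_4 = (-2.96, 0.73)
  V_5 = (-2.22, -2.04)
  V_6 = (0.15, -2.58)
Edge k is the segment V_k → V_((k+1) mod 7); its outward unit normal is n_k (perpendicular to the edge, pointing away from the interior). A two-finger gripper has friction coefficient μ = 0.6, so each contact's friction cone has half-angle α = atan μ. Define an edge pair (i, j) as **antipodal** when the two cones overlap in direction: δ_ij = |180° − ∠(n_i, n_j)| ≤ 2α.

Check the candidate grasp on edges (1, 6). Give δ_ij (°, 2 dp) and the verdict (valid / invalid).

α = atan 0.6 = 30.96°;  2α = 61.93°
edge 1: e_1 = (-1.35, -0.09);  n_1 = (-0.0665, +0.9978)
edge 6: e_6 = (+2.75, +1.74);  n_6 = (+0.5347, -0.8451)
∠(n_1, n_6) = 151.49°
δ = |180° − 151.49°| = 28.51°
28.51° ≤ 2α = 61.93°  →  valid

δ = 28.51°, valid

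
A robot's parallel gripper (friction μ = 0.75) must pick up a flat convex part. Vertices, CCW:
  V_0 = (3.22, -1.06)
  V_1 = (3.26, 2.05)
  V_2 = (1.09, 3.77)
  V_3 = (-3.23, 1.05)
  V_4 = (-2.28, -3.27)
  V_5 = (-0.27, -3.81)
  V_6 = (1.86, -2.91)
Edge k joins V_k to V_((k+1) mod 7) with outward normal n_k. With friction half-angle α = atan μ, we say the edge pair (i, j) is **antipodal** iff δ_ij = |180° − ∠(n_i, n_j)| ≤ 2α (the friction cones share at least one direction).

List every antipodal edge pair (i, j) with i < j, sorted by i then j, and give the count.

count = 9; pairs: (0,2), (0,3), (1,3), (1,4), (1,5), (2,4), (2,5), (2,6), (3,6)

α = atan 0.75 = 36.87°;  2α = 73.74°
n_0 = (+0.9999, -0.0129)
n_1 = (+0.6212, +0.7837)
n_2 = (-0.5328, +0.8462)
n_3 = (-0.9767, -0.2148)
n_4 = (-0.2595, -0.9658)
n_5 = (+0.3892, -0.9211)
n_6 = (+0.8057, -0.5923)
  (0,1): δ = 127.66°  ·
  (0,2): δ = 57.07°  ✓
  (0,3): δ = 13.14°  ✓
  (0,4): δ = 75.70°  ·
  (0,5): δ = 113.64°  ·
  (0,6): δ = 144.42°  ·
  (1,2): δ = 109.40°  ·
  (1,3): δ = 39.20°  ✓
  (1,4): δ = 23.36°  ✓
  (1,5): δ = 61.31°  ✓
  (1,6): δ = 92.08°  ·
  (2,3): δ = 109.79°  ·
  (2,4): δ = 47.23°  ✓
  (2,5): δ = 9.29°  ✓
  (2,6): δ = 21.48°  ✓
  (3,4): δ = 117.44°  ·
  (3,5): δ = 79.50°  ·
  (3,6): δ = 48.72°  ✓
  (4,5): δ = 142.06°  ·
  (4,6): δ = 111.28°  ·
  (5,6): δ = 149.23°  ·
antipodal pairs: 9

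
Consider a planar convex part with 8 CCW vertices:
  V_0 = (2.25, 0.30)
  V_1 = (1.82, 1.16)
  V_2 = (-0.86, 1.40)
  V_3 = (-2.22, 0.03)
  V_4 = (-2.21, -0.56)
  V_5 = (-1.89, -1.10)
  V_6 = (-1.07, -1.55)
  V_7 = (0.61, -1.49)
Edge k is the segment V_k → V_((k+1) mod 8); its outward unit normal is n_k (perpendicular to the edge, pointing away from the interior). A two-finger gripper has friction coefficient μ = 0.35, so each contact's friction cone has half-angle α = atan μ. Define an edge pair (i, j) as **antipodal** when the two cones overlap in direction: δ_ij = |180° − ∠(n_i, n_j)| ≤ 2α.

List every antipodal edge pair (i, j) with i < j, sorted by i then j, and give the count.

count = 6; pairs: (0,3), (0,4), (0,5), (1,5), (1,6), (2,7)

α = atan 0.35 = 19.29°;  2α = 38.58°
n_0 = (+0.8944, +0.4472)
n_1 = (+0.0892, +0.9960)
n_2 = (-0.7097, +0.7045)
n_3 = (-0.9999, -0.0169)
n_4 = (-0.8603, -0.5098)
n_5 = (-0.4811, -0.8767)
n_6 = (+0.0357, -0.9994)
n_7 = (+0.7373, -0.6755)
  (0,1): δ = 121.68°  ·
  (0,2): δ = 71.36°  ·
  (0,3): δ = 25.59°  ✓
  (0,4): δ = 4.09°  ✓
  (0,5): δ = 34.68°  ✓
  (0,6): δ = 65.48°  ·
  (0,7): δ = 110.94°  ·
  (1,2): δ = 129.67°  ·
  (1,3): δ = 83.91°  ·
  (1,4): δ = 54.23°  ·
  (1,5): δ = 23.64°  ✓
  (1,6): δ = 7.16°  ✓
  (1,7): δ = 52.62°  ·
  (2,3): δ = 134.24°  ·
  (2,4): δ = 104.56°  ·
  (2,5): δ = 73.97°  ·
  (2,6): δ = 43.16°  ·
  (2,7): δ = 2.29°  ✓
  (3,4): δ = 150.32°  ·
  (3,5): δ = 119.73°  ·
  (3,6): δ = 88.93°  ·
  (3,7): δ = 43.47°  ·
  (4,5): δ = 149.41°  ·
  (4,6): δ = 118.61°  ·
  (4,7): δ = 73.15°  ·
  (5,6): δ = 149.20°  ·
  (5,7): δ = 103.74°  ·
  (6,7): δ = 134.54°  ·
antipodal pairs: 6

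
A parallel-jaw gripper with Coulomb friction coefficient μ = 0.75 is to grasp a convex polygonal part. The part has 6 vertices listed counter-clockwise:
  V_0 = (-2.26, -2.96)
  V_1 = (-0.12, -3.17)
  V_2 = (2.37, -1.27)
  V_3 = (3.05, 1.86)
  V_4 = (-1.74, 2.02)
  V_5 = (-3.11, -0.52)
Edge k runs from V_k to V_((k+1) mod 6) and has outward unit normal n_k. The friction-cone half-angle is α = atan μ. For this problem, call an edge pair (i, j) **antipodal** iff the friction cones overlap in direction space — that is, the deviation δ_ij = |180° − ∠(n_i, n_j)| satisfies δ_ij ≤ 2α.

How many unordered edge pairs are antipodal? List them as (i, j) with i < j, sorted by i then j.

α = atan 0.75 = 36.87°;  2α = 73.74°
n_0 = (-0.0977, -0.9952)
n_1 = (+0.6066, -0.7950)
n_2 = (+0.9772, -0.2123)
n_3 = (+0.0334, +0.9994)
n_4 = (-0.8801, +0.4747)
n_5 = (-0.9443, -0.3290)
  (0,1): δ = 137.05°  ·
  (0,2): δ = 96.65°  ·
  (0,3): δ = 3.69°  ✓
  (0,4): δ = 67.26°  ✓
  (0,5): δ = 114.81°  ·
  (1,2): δ = 139.60°  ·
  (1,3): δ = 39.26°  ✓
  (1,4): δ = 24.31°  ✓
  (1,5): δ = 71.86°  ✓
  (2,3): δ = 79.66°  ·
  (2,4): δ = 16.08°  ✓
  (2,5): δ = 31.46°  ✓
  (3,4): δ = 116.43°  ·
  (3,5): δ = 68.88°  ✓
  (4,5): δ = 132.45°  ·
antipodal pairs: 8

count = 8; pairs: (0,3), (0,4), (1,3), (1,4), (1,5), (2,4), (2,5), (3,5)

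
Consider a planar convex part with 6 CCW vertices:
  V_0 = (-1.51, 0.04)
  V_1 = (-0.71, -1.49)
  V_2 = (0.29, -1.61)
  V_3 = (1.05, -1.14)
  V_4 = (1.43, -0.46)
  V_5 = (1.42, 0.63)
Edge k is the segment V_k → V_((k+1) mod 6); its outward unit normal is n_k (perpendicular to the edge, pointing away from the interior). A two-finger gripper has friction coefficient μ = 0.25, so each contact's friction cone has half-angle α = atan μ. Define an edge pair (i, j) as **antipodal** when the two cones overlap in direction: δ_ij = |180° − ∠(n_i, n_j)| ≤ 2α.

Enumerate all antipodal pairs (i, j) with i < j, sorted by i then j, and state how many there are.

count = 3; pairs: (0,4), (1,5), (2,5)

α = atan 0.25 = 14.04°;  2α = 28.07°
n_0 = (-0.8862, -0.4634)
n_1 = (-0.1191, -0.9929)
n_2 = (+0.5260, -0.8505)
n_3 = (+0.8729, -0.4878)
n_4 = (+1.0000, +0.0092)
n_5 = (-0.1974, +0.9803)
  (0,1): δ = 124.45°  ·
  (0,2): δ = 85.87°  ·
  (0,3): δ = 56.80°  ·
  (0,4): δ = 27.08°  ✓
  (0,5): δ = 73.78°  ·
  (1,2): δ = 141.42°  ·
  (1,3): δ = 112.35°  ·
  (1,4): δ = 82.63°  ·
  (1,5): δ = 18.23°  ✓
  (2,3): δ = 150.93°  ·
  (2,4): δ = 121.21°  ·
  (2,5): δ = 20.35°  ✓
  (3,4): δ = 150.28°  ·
  (3,5): δ = 49.42°  ·
  (4,5): δ = 79.14°  ·
antipodal pairs: 3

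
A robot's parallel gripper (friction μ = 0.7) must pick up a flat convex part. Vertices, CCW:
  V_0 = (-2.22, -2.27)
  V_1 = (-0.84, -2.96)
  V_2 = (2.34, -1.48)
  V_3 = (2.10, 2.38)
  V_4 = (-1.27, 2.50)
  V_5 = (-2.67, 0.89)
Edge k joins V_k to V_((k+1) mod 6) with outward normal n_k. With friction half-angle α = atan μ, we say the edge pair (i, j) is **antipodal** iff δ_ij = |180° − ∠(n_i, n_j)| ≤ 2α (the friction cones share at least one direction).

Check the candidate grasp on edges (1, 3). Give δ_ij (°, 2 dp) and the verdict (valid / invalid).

δ = 27.00°, valid

α = atan 0.7 = 34.99°;  2α = 69.98°
edge 1: e_1 = (+3.18, +1.48);  n_1 = (+0.4219, -0.9066)
edge 3: e_3 = (-3.37, +0.12);  n_3 = (+0.0356, +0.9994)
∠(n_1, n_3) = 153.00°
δ = |180° − 153.00°| = 27.00°
27.00° ≤ 2α = 69.98°  →  valid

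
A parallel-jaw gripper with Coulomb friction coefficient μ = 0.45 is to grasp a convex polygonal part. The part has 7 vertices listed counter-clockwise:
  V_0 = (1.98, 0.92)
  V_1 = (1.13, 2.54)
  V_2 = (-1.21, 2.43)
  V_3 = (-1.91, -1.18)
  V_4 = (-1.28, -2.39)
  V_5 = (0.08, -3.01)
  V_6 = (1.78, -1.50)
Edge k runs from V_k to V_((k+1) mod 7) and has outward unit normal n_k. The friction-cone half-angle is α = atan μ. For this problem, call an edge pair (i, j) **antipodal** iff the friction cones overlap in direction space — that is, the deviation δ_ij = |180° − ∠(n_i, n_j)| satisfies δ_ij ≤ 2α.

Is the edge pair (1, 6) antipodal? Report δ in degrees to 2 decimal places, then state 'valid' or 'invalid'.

α = atan 0.45 = 24.23°;  2α = 48.46°
edge 1: e_1 = (-2.34, -0.11);  n_1 = (-0.0470, +0.9989)
edge 6: e_6 = (+0.20, +2.42);  n_6 = (+0.9966, -0.0824)
∠(n_1, n_6) = 97.42°
δ = |180° − 97.42°| = 82.58°
82.58° > 2α = 48.46°  →  invalid

δ = 82.58°, invalid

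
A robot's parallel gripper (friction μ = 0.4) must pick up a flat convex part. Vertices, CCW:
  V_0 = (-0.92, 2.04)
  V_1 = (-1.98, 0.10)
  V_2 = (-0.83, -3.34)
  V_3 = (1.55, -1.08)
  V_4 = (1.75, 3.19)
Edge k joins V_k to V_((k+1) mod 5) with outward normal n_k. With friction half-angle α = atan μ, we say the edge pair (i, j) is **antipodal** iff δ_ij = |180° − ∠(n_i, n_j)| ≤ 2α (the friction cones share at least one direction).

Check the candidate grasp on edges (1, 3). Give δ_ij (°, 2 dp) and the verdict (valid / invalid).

α = atan 0.4 = 21.80°;  2α = 43.60°
edge 1: e_1 = (+1.15, -3.44);  n_1 = (-0.9484, -0.3171)
edge 3: e_3 = (+0.20, +4.27);  n_3 = (+0.9989, -0.0468)
∠(n_1, n_3) = 158.83°
δ = |180° − 158.83°| = 21.17°
21.17° ≤ 2α = 43.60°  →  valid

δ = 21.17°, valid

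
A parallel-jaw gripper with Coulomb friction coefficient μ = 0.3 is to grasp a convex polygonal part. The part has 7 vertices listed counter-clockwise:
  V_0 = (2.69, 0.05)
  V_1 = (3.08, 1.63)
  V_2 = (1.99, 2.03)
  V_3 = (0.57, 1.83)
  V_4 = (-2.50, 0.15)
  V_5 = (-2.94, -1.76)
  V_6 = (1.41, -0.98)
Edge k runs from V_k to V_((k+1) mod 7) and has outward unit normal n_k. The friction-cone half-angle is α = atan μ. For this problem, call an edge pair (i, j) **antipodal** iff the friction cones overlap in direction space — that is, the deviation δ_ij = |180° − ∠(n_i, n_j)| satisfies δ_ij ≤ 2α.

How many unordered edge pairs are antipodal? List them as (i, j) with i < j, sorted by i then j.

α = atan 0.3 = 16.70°;  2α = 33.40°
n_0 = (+0.9709, -0.2396)
n_1 = (+0.3445, +0.9388)
n_2 = (-0.1395, +0.9902)
n_3 = (-0.4801, +0.8772)
n_4 = (-0.9745, +0.2245)
n_5 = (+0.1765, -0.9843)
n_6 = (+0.6269, -0.7791)
  (0,1): δ = 96.29°  ·
  (0,2): δ = 68.12°  ·
  (0,3): δ = 47.45°  ·
  (0,4): δ = 0.89°  ✓
  (0,5): δ = 114.03°  ·
  (0,6): δ = 142.69°  ·
  (1,2): δ = 151.83°  ·
  (1,3): δ = 131.16°  ·
  (1,4): δ = 82.82°  ·
  (1,5): δ = 30.32°  ✓
  (1,6): δ = 58.97°  ·
  (2,3): δ = 159.33°  ·
  (2,4): δ = 110.99°  ·
  (2,5): δ = 2.15°  ✓
  (2,6): δ = 30.81°  ✓
  (3,4): δ = 131.66°  ·
  (3,5): δ = 18.52°  ✓
  (3,6): δ = 10.13°  ✓
  (4,5): δ = 66.86°  ·
  (4,6): δ = 38.20°  ·
  (5,6): δ = 151.34°  ·
antipodal pairs: 6

count = 6; pairs: (0,4), (1,5), (2,5), (2,6), (3,5), (3,6)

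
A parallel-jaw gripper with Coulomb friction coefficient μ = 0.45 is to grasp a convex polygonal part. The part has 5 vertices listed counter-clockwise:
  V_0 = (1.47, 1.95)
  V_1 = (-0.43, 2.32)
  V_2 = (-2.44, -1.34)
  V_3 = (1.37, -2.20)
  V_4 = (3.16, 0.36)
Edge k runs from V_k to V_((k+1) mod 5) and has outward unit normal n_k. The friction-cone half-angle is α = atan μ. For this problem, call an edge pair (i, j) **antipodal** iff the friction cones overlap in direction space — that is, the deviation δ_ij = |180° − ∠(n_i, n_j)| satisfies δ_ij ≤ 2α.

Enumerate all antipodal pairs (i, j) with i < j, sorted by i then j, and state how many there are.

α = atan 0.45 = 24.23°;  2α = 48.46°
n_0 = (+0.1911, +0.9816)
n_1 = (-0.8765, +0.4814)
n_2 = (-0.2202, -0.9755)
n_3 = (+0.8195, -0.5730)
n_4 = (+0.6852, +0.7283)
  (0,1): δ = 107.76°  ·
  (0,2): δ = 1.70°  ✓
  (0,3): δ = 66.06°  ·
  (0,4): δ = 147.77°  ·
  (1,2): δ = 73.95°  ·
  (1,3): δ = 6.19°  ✓
  (1,4): δ = 75.52°  ·
  (2,3): δ = 112.24°  ·
  (2,4): δ = 30.53°  ✓
  (3,4): δ = 98.29°  ·
antipodal pairs: 3

count = 3; pairs: (0,2), (1,3), (2,4)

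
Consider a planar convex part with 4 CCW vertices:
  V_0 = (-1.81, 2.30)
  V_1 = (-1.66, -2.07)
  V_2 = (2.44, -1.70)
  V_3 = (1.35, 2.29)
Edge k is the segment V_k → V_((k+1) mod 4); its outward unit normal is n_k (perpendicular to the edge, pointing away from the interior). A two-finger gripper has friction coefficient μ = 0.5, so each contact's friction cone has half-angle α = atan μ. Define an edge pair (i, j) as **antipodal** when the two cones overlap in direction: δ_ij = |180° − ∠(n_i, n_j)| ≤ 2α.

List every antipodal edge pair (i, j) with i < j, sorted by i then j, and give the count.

count = 2; pairs: (0,2), (1,3)

α = atan 0.5 = 26.57°;  2α = 53.13°
n_0 = (-0.9994, -0.0343)
n_1 = (+0.0899, -0.9960)
n_2 = (+0.9647, +0.2635)
n_3 = (+0.0032, +1.0000)
  (0,1): δ = 86.81°  ·
  (0,2): δ = 13.31°  ✓
  (0,3): δ = 87.85°  ·
  (1,2): δ = 79.88°  ·
  (1,3): δ = 5.34°  ✓
  (2,3): δ = 105.46°  ·
antipodal pairs: 2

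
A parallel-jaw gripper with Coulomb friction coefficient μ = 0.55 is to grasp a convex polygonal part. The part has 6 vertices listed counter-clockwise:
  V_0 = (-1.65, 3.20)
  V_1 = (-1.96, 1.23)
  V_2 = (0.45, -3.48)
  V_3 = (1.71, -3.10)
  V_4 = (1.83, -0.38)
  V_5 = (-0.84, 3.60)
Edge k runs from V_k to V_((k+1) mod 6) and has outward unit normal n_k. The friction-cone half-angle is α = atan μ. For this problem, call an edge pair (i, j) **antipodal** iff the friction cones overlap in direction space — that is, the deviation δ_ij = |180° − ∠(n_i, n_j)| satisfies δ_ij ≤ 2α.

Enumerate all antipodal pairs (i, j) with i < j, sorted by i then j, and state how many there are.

count = 5; pairs: (0,3), (0,4), (1,3), (1,4), (2,5)

α = atan 0.55 = 28.81°;  2α = 57.62°
n_0 = (-0.9878, +0.1554)
n_1 = (-0.8902, -0.4555)
n_2 = (+0.2887, -0.9574)
n_3 = (+0.9990, -0.0441)
n_4 = (+0.8304, +0.5571)
n_5 = (-0.4428, +0.8966)
  (0,1): δ = 143.96°  ·
  (0,2): δ = 64.27°  ·
  (0,3): δ = 6.42°  ✓
  (0,4): δ = 42.80°  ✓
  (0,5): δ = 125.22°  ·
  (1,2): δ = 100.32°  ·
  (1,3): δ = 29.62°  ✓
  (1,4): δ = 6.76°  ✓
  (1,5): δ = 89.18°  ·
  (2,3): δ = 109.31°  ·
  (2,4): δ = 72.93°  ·
  (2,5): δ = 9.50°  ✓
  (3,4): δ = 143.62°  ·
  (3,5): δ = 61.19°  ·
  (4,5): δ = 97.57°  ·
antipodal pairs: 5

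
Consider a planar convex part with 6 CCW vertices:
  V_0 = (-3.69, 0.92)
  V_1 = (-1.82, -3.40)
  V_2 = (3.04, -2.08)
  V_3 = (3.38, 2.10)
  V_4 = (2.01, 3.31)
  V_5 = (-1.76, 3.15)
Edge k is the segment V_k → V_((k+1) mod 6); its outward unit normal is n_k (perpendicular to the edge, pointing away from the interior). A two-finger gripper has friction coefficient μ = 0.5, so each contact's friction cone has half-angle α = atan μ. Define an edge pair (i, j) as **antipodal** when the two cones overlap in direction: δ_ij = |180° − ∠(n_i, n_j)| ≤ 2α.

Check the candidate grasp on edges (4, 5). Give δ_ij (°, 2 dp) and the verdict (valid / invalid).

α = atan 0.5 = 26.57°;  2α = 53.13°
edge 4: e_4 = (-3.77, -0.16);  n_4 = (-0.0424, +0.9991)
edge 5: e_5 = (-1.93, -2.23);  n_5 = (-0.7561, +0.6544)
∠(n_4, n_5) = 46.69°
δ = |180° − 46.69°| = 133.31°
133.31° > 2α = 53.13°  →  invalid

δ = 133.31°, invalid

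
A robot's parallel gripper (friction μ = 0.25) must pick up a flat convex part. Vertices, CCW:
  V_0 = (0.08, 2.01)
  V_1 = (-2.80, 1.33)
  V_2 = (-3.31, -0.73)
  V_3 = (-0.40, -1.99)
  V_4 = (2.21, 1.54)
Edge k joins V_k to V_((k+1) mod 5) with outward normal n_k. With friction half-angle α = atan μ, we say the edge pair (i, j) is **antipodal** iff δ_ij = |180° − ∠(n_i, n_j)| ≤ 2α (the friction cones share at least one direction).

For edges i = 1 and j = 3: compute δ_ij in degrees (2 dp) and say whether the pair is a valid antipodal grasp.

δ = 22.57°, valid

α = atan 0.25 = 14.04°;  2α = 28.07°
edge 1: e_1 = (-0.51, -2.06);  n_1 = (-0.9707, +0.2403)
edge 3: e_3 = (+2.61, +3.53);  n_3 = (+0.8041, -0.5945)
∠(n_1, n_3) = 157.43°
δ = |180° − 157.43°| = 22.57°
22.57° ≤ 2α = 28.07°  →  valid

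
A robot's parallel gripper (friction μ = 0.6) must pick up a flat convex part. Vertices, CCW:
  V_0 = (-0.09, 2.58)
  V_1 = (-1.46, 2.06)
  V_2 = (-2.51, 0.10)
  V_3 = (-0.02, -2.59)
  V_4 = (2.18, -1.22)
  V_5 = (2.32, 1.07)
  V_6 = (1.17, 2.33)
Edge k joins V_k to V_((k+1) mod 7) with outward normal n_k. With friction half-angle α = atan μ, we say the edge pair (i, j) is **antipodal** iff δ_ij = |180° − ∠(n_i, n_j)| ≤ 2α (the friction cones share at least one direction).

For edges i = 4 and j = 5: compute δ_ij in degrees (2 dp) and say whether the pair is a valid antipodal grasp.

δ = 134.11°, invalid

α = atan 0.6 = 30.96°;  2α = 61.93°
edge 4: e_4 = (+0.14, +2.29);  n_4 = (+0.9981, -0.0610)
edge 5: e_5 = (-1.15, +1.26);  n_5 = (+0.7386, +0.6741)
∠(n_4, n_5) = 45.89°
δ = |180° − 45.89°| = 134.11°
134.11° > 2α = 61.93°  →  invalid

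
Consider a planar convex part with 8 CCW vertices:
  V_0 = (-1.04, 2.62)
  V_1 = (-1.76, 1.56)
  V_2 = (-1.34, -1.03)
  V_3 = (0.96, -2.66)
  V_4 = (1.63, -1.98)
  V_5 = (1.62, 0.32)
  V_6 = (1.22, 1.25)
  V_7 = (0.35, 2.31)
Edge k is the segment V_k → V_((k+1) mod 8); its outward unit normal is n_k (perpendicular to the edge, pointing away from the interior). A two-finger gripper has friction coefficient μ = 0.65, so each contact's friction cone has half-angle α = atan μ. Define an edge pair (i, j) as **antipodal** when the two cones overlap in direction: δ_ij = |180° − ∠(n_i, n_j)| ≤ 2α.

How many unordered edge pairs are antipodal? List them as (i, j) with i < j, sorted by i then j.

α = atan 0.65 = 33.02°;  2α = 66.05°
n_0 = (-0.8272, +0.5619)
n_1 = (-0.9871, -0.1601)
n_2 = (-0.5782, -0.8159)
n_3 = (+0.7123, -0.7018)
n_4 = (+1.0000, +0.0043)
n_5 = (+0.9186, +0.3951)
n_6 = (+0.7730, +0.6344)
n_7 = (+0.2177, +0.9760)
  (0,1): δ = 136.60°  ·
  (0,2): δ = 91.14°  ·
  (0,3): δ = 10.39°  ✓
  (0,4): δ = 34.44°  ✓
  (0,5): δ = 57.46°  ✓
  (0,6): δ = 73.56°  ·
  (0,7): δ = 111.61°  ·
  (1,2): δ = 134.54°  ·
  (1,3): δ = 53.79°  ✓
  (1,4): δ = 8.96°  ✓
  (1,5): δ = 14.06°  ✓
  (1,6): δ = 30.17°  ✓
  (1,7): δ = 68.22°  ·
  (2,3): δ = 99.25°  ·
  (2,4): δ = 54.43°  ✓
  (2,5): δ = 31.40°  ✓
  (2,6): δ = 15.30°  ✓
  (2,7): δ = 22.75°  ✓
  (3,4): δ = 135.18°  ·
  (3,5): δ = 112.15°  ·
  (3,6): δ = 96.05°  ·
  (3,7): δ = 58.00°  ✓
  (4,5): δ = 156.98°  ·
  (4,6): δ = 140.87°  ·
  (4,7): δ = 102.82°  ·
  (5,6): δ = 163.90°  ·
  (5,7): δ = 125.85°  ·
  (6,7): δ = 141.95°  ·
antipodal pairs: 12

count = 12; pairs: (0,3), (0,4), (0,5), (1,3), (1,4), (1,5), (1,6), (2,4), (2,5), (2,6), (2,7), (3,7)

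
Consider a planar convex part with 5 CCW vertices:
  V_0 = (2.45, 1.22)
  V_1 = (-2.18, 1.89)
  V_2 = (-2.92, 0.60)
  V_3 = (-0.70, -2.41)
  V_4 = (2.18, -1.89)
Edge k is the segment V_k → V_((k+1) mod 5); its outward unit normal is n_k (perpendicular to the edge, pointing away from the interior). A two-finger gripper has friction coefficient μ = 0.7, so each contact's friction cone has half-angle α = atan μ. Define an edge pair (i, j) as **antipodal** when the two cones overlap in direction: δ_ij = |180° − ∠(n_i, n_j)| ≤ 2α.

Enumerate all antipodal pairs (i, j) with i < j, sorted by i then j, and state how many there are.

α = atan 0.7 = 34.99°;  2α = 69.98°
n_0 = (+0.1432, +0.9897)
n_1 = (-0.8674, +0.4976)
n_2 = (-0.8048, -0.5936)
n_3 = (+0.1777, -0.9841)
n_4 = (+0.9963, -0.0865)
  (0,1): δ = 111.61°  ·
  (0,2): δ = 45.36°  ✓
  (0,3): δ = 18.47°  ✓
  (0,4): δ = 93.27°  ·
  (1,2): δ = 113.75°  ·
  (1,3): δ = 49.92°  ✓
  (1,4): δ = 24.88°  ✓
  (2,3): δ = 116.18°  ·
  (2,4): δ = 41.37°  ✓
  (3,4): δ = 105.20°  ·
antipodal pairs: 5

count = 5; pairs: (0,2), (0,3), (1,3), (1,4), (2,4)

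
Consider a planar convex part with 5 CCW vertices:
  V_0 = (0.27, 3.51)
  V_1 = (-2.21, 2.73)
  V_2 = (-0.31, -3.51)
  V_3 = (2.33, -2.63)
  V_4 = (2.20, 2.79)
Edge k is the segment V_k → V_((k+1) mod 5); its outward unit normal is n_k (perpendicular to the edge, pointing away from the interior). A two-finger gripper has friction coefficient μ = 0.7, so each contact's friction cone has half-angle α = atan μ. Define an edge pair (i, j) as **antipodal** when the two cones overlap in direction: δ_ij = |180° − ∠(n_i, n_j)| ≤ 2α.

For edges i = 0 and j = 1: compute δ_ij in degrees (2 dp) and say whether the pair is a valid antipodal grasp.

α = atan 0.7 = 34.99°;  2α = 69.98°
edge 0: e_0 = (-2.48, -0.78);  n_0 = (-0.3000, +0.9539)
edge 1: e_1 = (+1.90, -6.24);  n_1 = (-0.9566, -0.2913)
∠(n_0, n_1) = 89.48°
δ = |180° − 89.48°| = 90.52°
90.52° > 2α = 69.98°  →  invalid

δ = 90.52°, invalid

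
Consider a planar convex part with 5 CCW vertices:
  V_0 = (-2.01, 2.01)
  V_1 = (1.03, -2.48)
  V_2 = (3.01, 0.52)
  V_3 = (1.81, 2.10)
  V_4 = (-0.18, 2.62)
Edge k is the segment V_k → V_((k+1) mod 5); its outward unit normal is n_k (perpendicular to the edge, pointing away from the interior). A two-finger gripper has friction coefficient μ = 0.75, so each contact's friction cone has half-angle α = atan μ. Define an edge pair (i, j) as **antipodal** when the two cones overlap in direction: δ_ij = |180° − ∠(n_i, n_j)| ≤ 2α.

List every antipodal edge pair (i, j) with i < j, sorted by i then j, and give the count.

count = 5; pairs: (0,1), (0,2), (0,3), (1,3), (1,4)

α = atan 0.75 = 36.87°;  2α = 73.74°
n_0 = (-0.8281, -0.5606)
n_1 = (+0.8346, -0.5508)
n_2 = (+0.7964, +0.6048)
n_3 = (+0.2528, +0.9675)
n_4 = (-0.3162, +0.9487)
  (0,1): δ = 67.53°  ✓
  (0,2): δ = 3.12°  ✓
  (0,3): δ = 41.26°  ✓
  (0,4): δ = 74.33°  ·
  (1,2): δ = 109.36°  ·
  (1,3): δ = 71.22°  ✓
  (1,4): δ = 38.14°  ✓
  (2,3): δ = 141.86°  ·
  (2,4): δ = 108.78°  ·
  (3,4): δ = 146.92°  ·
antipodal pairs: 5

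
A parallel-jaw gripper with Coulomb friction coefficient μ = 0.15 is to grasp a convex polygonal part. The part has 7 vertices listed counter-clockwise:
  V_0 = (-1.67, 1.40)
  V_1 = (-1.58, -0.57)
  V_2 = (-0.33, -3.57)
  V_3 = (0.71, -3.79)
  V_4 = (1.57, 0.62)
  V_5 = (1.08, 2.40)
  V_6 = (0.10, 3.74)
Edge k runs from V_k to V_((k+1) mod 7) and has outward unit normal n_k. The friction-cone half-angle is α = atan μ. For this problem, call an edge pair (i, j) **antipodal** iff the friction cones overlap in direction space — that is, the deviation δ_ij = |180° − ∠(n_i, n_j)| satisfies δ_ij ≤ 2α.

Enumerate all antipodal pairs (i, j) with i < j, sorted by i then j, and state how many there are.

count = 4; pairs: (0,3), (0,4), (1,4), (1,5)

α = atan 0.15 = 8.53°;  2α = 17.06°
n_0 = (-0.9990, -0.0456)
n_1 = (-0.9231, -0.3846)
n_2 = (-0.2070, -0.9783)
n_3 = (+0.9815, -0.1914)
n_4 = (+0.9641, +0.2654)
n_5 = (+0.8072, +0.5903)
n_6 = (-0.7975, +0.6033)
  (0,1): δ = 160.00°  ·
  (0,2): δ = 104.56°  ·
  (0,3): δ = 13.65°  ✓
  (0,4): δ = 12.78°  ✓
  (0,5): δ = 33.56°  ·
  (0,6): δ = 140.28°  ·
  (1,2): δ = 124.56°  ·
  (1,3): δ = 33.65°  ·
  (1,4): δ = 7.23°  ✓
  (1,5): δ = 13.56°  ✓
  (1,6): δ = 120.28°  ·
  (2,3): δ = 89.09°  ·
  (2,4): δ = 62.66°  ·
  (2,5): δ = 41.88°  ·
  (2,6): δ = 64.84°  ·
  (3,4): δ = 153.57°  ·
  (3,5): δ = 132.79°  ·
  (3,6): δ = 26.07°  ·
  (4,5): δ = 159.21°  ·
  (4,6): δ = 52.50°  ·
  (5,6): δ = 73.28°  ·
antipodal pairs: 4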